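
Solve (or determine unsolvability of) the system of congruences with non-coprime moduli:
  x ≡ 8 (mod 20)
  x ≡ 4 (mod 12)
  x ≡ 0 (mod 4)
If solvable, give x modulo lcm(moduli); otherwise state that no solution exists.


Moduli 20, 12, 4 are not pairwise coprime, so CRT works modulo lcm(m_i) when all pairwise compatibility conditions hold.
Pairwise compatibility: gcd(m_i, m_j) must divide a_i - a_j for every pair.
Merge one congruence at a time:
  Start: x ≡ 8 (mod 20).
  Combine with x ≡ 4 (mod 12): gcd(20, 12) = 4; 4 - 8 = -4, which IS divisible by 4, so compatible.
    Write x = 8 + 20·t and substitute into x ≡ 4 (mod 12): 20·t ≡ 4 − 8 = -4 (mod 12).
    Divide the congruence (and modulus) by g = 4: 5·t ≡ -1 (mod 3).
    Reduce coefficients mod 3: 2·t ≡ 2 (mod 3).
    The inverse of 2 mod 3 is 2 (since 2·2 = 4 = 1·3 + 1), so t ≡ 2·2 = 4 ≡ 1 (mod 3).
    Then x = 8 + 20·1 = 28, valid modulo lcm(20, 12) = 60: x ≡ 28 (mod 60).
  Combine with x ≡ 0 (mod 4): gcd(60, 4) = 4; 0 - 28 = -28, which IS divisible by 4, so compatible.
    Write x = 28 + 60·t and substitute into x ≡ 0 (mod 4): 60·t ≡ 0 − 28 = -28 (mod 4).
    Divide the congruence (and modulus) by g = 4: 15·t ≡ -7 (mod 1).
    Modulo 1 every t works; take t = 0.
    Then x = 28 + 60·0 = 28, valid modulo lcm(60, 4) = 60: x ≡ 28 (mod 60).
Verify: 28 mod 20 = 8, 28 mod 12 = 4, 28 mod 4 = 0.

x ≡ 28 (mod 60).


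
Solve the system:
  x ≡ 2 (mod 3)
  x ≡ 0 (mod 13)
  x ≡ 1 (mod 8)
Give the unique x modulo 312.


Moduli 3, 13, 8 are pairwise coprime; by CRT there is a unique solution modulo M = 3 · 13 · 8 = 312.
Solve pairwise, accumulating the modulus:
  Start with x ≡ 2 (mod 3).
  Combine with x ≡ 0 (mod 13): since gcd(3, 13) = 1, we get a unique residue mod 39.
    Write x = 2 + 3·t and substitute into x ≡ 0 (mod 13): 3·t ≡ 0 − 2 = -2 (mod 13).
    Reduce coefficients mod 13: 3·t ≡ 11 (mod 13).
    The inverse of 3 mod 13 is 9 (since 3·9 = 27 = 2·13 + 1), so t ≡ 9·11 = 99 ≡ 8 (mod 13).
    Then x = 2 + 3·8 = 26, valid modulo lcm(3, 13) = 39: x ≡ 26 (mod 39).
  Combine with x ≡ 1 (mod 8): since gcd(39, 8) = 1, we get a unique residue mod 312.
    Write x = 26 + 39·t and substitute into x ≡ 1 (mod 8): 39·t ≡ 1 − 26 = -25 (mod 8).
    Reduce coefficients mod 8: 7·t ≡ 7 (mod 8).
    The inverse of 7 mod 8 is 7 (since 7·7 = 49 = 6·8 + 1), so t ≡ 7·7 = 49 ≡ 1 (mod 8).
    Then x = 26 + 39·1 = 65, valid modulo lcm(39, 8) = 312: x ≡ 65 (mod 312).
Verify: 65 mod 3 = 2 ✓, 65 mod 13 = 0 ✓, 65 mod 8 = 1 ✓.

x ≡ 65 (mod 312).


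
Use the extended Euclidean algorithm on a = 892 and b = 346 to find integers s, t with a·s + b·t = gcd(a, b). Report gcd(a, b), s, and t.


Euclidean algorithm on (892, 346) — divide until remainder is 0:
  892 = 2 · 346 + 200
  346 = 1 · 200 + 146
  200 = 1 · 146 + 54
  146 = 2 · 54 + 38
  54 = 1 · 38 + 16
  38 = 2 · 16 + 6
  16 = 2 · 6 + 4
  6 = 1 · 4 + 2
  4 = 2 · 2 + 0
gcd(892, 346) = 2.
Track Bezout coefficients alongside the remainders: start with r₀ = 892 = a·1 + b·0 (s = 1, t = 0) and r₁ = 346 = a·0 + b·1 (s = 0, t = 1); each new remainder r_{k+1} = r_{k-1} − q_k·r_k inherits s_{k+1} = s_{k-1} − q_k·s_k, t_{k+1} = t_{k-1} − q_k·t_k, so r_k = a·s_k + b·t_k at every step:
  q = 2: r = 200, s = 1 − 2·0 = 1, t = 0 − 2·1 = -2  (check: 892·1 + 346·(-2) = 200)
  q = 1: r = 146, s = 0 − 1·1 = -1, t = 1 − 1·(-2) = 3  (check: 892·(-1) + 346·3 = 146)
  q = 1: r = 54, s = 1 − 1·(-1) = 2, t = -2 − 1·3 = -5  (check: 892·2 + 346·(-5) = 54)
  q = 2: r = 38, s = -1 − 2·2 = -5, t = 3 − 2·(-5) = 13  (check: 892·(-5) + 346·13 = 38)
  q = 1: r = 16, s = 2 − 1·(-5) = 7, t = -5 − 1·13 = -18  (check: 892·7 + 346·(-18) = 16)
  q = 2: r = 6, s = -5 − 2·7 = -19, t = 13 − 2·(-18) = 49  (check: 892·(-19) + 346·49 = 6)
  q = 2: r = 4, s = 7 − 2·(-19) = 45, t = -18 − 2·49 = -116  (check: 892·45 + 346·(-116) = 4)
  q = 1: r = 2, s = -19 − 1·45 = -64, t = 49 − 1·(-116) = 165  (check: 892·(-64) + 346·165 = 2)
The row with r = 2 (the gcd) gives the Bezout coefficients s = -64, t = 165.
Result: 892 · (-64) + 346 · (165) = 2.

gcd(892, 346) = 2; s = -64, t = 165 (check: 892·(-64) + 346·165 = 2).


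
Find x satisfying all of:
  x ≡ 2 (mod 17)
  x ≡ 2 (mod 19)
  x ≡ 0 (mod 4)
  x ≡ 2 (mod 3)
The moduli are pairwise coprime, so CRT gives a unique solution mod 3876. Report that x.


Product of moduli M = 17 · 19 · 4 · 3 = 3876.
Merge one congruence at a time:
  Start: x ≡ 2 (mod 17).
  Combine with x ≡ 2 (mod 19); new modulus lcm = 323.
    Write x = 2 + 17·t and substitute into x ≡ 2 (mod 19): 17·t ≡ 2 − 2 = 0 (mod 19).
    The inverse of 17 mod 19 is 9 (since 17·9 = 153 = 8·19 + 1), so t ≡ 9·0 = 0 ≡ 0 (mod 19).
    Then x = 2 + 17·0 = 2, valid modulo lcm(17, 19) = 323: x ≡ 2 (mod 323).
  Combine with x ≡ 0 (mod 4); new modulus lcm = 1292.
    Write x = 2 + 323·t and substitute into x ≡ 0 (mod 4): 323·t ≡ 0 − 2 = -2 (mod 4).
    Reduce coefficients mod 4: 3·t ≡ 2 (mod 4).
    The inverse of 3 mod 4 is 3 (since 3·3 = 9 = 2·4 + 1), so t ≡ 3·2 = 6 ≡ 2 (mod 4).
    Then x = 2 + 323·2 = 648, valid modulo lcm(323, 4) = 1292: x ≡ 648 (mod 1292).
  Combine with x ≡ 2 (mod 3); new modulus lcm = 3876.
    Write x = 648 + 1292·t and substitute into x ≡ 2 (mod 3): 1292·t ≡ 2 − 648 = -646 (mod 3).
    Reduce coefficients mod 3: 2·t ≡ 2 (mod 3).
    The inverse of 2 mod 3 is 2 (since 2·2 = 4 = 1·3 + 1), so t ≡ 2·2 = 4 ≡ 1 (mod 3).
    Then x = 648 + 1292·1 = 1940, valid modulo lcm(1292, 3) = 3876: x ≡ 1940 (mod 3876).
Verify against each original: 1940 mod 17 = 2, 1940 mod 19 = 2, 1940 mod 4 = 0, 1940 mod 3 = 2.

x ≡ 1940 (mod 3876).


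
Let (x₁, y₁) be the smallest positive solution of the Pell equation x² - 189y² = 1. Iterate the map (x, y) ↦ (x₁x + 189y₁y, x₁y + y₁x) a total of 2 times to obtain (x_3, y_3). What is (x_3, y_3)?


Step 1: Find the fundamental solution (x₁, y₁) of x² - 189y² = 1.
  Expand √189 as a continued fraction. a₀ = ⌊√189⌋ = 13; iterate m_{k+1} = d_k·a_k − m_k, d_{k+1} = (189 − m_{k+1}²)/d_k, a_{k+1} = ⌊(a₀ + m_{k+1})/d_{k+1}⌋ (starting m₀ = 0, d₀ = 1), with convergents p_k = a_k·p_{k-1} + p_{k-2}, q_k = a_k·q_{k-1} + q_{k-2} (p₋₁ = 1, q₋₁ = 0):
  k = 0: a₀ = 13; p₀/q₀ = 13/1; p₀² − 189·q₀² = 169 − 189 = -20.
  k = 1: m = 13, d = 20, a = ⌊(13 + 13)/20⌋ = 1; p/q = (1·13 + 1)/(1·1 + 0) = 14/1; p² − 189·q² = 196 − 189 = 7.
  k = 2: m = 7, d = 7, a = ⌊(13 + 7)/7⌋ = 2; p/q = (2·14 + 13)/(2·1 + 1) = 41/3; p² − 189·q² = 1681 − 1701 = -20.
  k = 3: m = 7, d = 20, a = ⌊(13 + 7)/20⌋ = 1; p/q = (1·41 + 14)/(1·3 + 1) = 55/4; p² − 189·q² = 3025 − 3024 = 1.
  The first convergent with p² − 189·q² = 1 gives the fundamental solution (x₁, y₁) = (55, 4).
Step 2: Apply the recurrence (x_{n+1}, y_{n+1}) = (x₁x_n + 189y₁y_n, x₁y_n + y₁x_n) repeatedly.
  From (x_1, y_1) = (55, 4): x_2 = 55·55 + 189·4·4 = 6049; y_2 = 55·4 + 4·55 = 440.
  From (x_2, y_2) = (6049, 440): x_3 = 55·6049 + 189·4·440 = 665335; y_3 = 55·440 + 4·6049 = 48396.
Step 3: Verify x_3² - 189·y_3² = 442670662225 - 442670662224 = 1 (should be 1). ✓

(x_1, y_1) = (55, 4); (x_3, y_3) = (665335, 48396).


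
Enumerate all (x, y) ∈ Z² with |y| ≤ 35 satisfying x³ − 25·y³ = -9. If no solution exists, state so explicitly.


The equation is x³ - 25y³ = -9. For fixed y, x³ = 25·y³ − 9, so a solution requires the RHS to be a perfect cube.
Strategy: iterate y from -35 to 35, compute RHS = 25·y³ − 9, and check whether it is a (positive or negative) perfect cube.
Check small values of y:
  y = 0: RHS = -9 is not a perfect cube.
  y = 1: RHS = 16 is not a perfect cube.
  y = -1: RHS = -34 is not a perfect cube.
  y = 2: RHS = 191 is not a perfect cube.
  y = -2: RHS = -209 is not a perfect cube.
  y = 3: RHS = 666 is not a perfect cube.
  y = -3: RHS = -684 is not a perfect cube.
Continuing the search up to |y| = 35 finds no solutions either.
No (x, y) in the scanned range satisfies the equation.

No integer solutions with |y| ≤ 35.


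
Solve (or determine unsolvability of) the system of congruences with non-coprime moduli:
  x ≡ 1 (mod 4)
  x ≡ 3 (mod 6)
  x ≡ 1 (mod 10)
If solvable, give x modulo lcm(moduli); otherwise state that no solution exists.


Moduli 4, 6, 10 are not pairwise coprime, so CRT works modulo lcm(m_i) when all pairwise compatibility conditions hold.
Pairwise compatibility: gcd(m_i, m_j) must divide a_i - a_j for every pair.
Merge one congruence at a time:
  Start: x ≡ 1 (mod 4).
  Combine with x ≡ 3 (mod 6): gcd(4, 6) = 2; 3 - 1 = 2, which IS divisible by 2, so compatible.
    Write x = 1 + 4·t and substitute into x ≡ 3 (mod 6): 4·t ≡ 3 − 1 = 2 (mod 6).
    Divide the congruence (and modulus) by g = 2: 2·t ≡ 1 (mod 3).
    The inverse of 2 mod 3 is 2 (since 2·2 = 4 = 1·3 + 1), so t ≡ 2·1 = 2 ≡ 2 (mod 3).
    Then x = 1 + 4·2 = 9, valid modulo lcm(4, 6) = 12: x ≡ 9 (mod 12).
  Combine with x ≡ 1 (mod 10): gcd(12, 10) = 2; 1 - 9 = -8, which IS divisible by 2, so compatible.
    Write x = 9 + 12·t and substitute into x ≡ 1 (mod 10): 12·t ≡ 1 − 9 = -8 (mod 10).
    Divide the congruence (and modulus) by g = 2: 6·t ≡ -4 (mod 5).
    Reduce coefficients mod 5: 1·t ≡ 1 (mod 5).
    So t ≡ 1 (mod 5).
    Then x = 9 + 12·1 = 21, valid modulo lcm(12, 10) = 60: x ≡ 21 (mod 60).
Verify: 21 mod 4 = 1, 21 mod 6 = 3, 21 mod 10 = 1.

x ≡ 21 (mod 60).


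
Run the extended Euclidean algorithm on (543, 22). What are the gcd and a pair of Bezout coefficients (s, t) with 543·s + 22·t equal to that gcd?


Euclidean algorithm on (543, 22) — divide until remainder is 0:
  543 = 24 · 22 + 15
  22 = 1 · 15 + 7
  15 = 2 · 7 + 1
  7 = 7 · 1 + 0
gcd(543, 22) = 1.
Track Bezout coefficients alongside the remainders: start with r₀ = 543 = a·1 + b·0 (s = 1, t = 0) and r₁ = 22 = a·0 + b·1 (s = 0, t = 1); each new remainder r_{k+1} = r_{k-1} − q_k·r_k inherits s_{k+1} = s_{k-1} − q_k·s_k, t_{k+1} = t_{k-1} − q_k·t_k, so r_k = a·s_k + b·t_k at every step:
  q = 24: r = 15, s = 1 − 24·0 = 1, t = 0 − 24·1 = -24  (check: 543·1 + 22·(-24) = 15)
  q = 1: r = 7, s = 0 − 1·1 = -1, t = 1 − 1·(-24) = 25  (check: 543·(-1) + 22·25 = 7)
  q = 2: r = 1, s = 1 − 2·(-1) = 3, t = -24 − 2·25 = -74  (check: 543·3 + 22·(-74) = 1)
The row with r = 1 (the gcd) gives the Bezout coefficients s = 3, t = -74.
Result: 543 · (3) + 22 · (-74) = 1.

gcd(543, 22) = 1; s = 3, t = -74 (check: 543·3 + 22·(-74) = 1).


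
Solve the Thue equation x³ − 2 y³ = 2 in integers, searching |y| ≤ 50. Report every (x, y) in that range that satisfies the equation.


The equation is x³ - 2y³ = 2. For fixed y, x³ = 2·y³ + 2, so a solution requires the RHS to be a perfect cube.
Strategy: iterate y from -50 to 50, compute RHS = 2·y³ + 2, and check whether it is a (positive or negative) perfect cube.
Check small values of y:
  y = 0: RHS = 2 is not a perfect cube.
  y = 1: RHS = 4 is not a perfect cube.
  y = -1: RHS = 0 = (0)³ ⇒ x = 0 works.
  y = 2: RHS = 18 is not a perfect cube.
  y = -2: RHS = -14 is not a perfect cube.
  y = 3: RHS = 56 is not a perfect cube.
  y = -3: RHS = -52 is not a perfect cube.
Continuing the search up to |y| = 50 finds no further solutions beyond those listed.
Collected solutions: (0, -1).

Solutions (with |y| ≤ 50): (0, -1).


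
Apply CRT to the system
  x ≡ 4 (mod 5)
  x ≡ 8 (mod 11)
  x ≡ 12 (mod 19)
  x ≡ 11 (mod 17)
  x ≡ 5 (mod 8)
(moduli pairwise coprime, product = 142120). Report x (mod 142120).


Product of moduli M = 5 · 11 · 19 · 17 · 8 = 142120.
Merge one congruence at a time:
  Start: x ≡ 4 (mod 5).
  Combine with x ≡ 8 (mod 11); new modulus lcm = 55.
    Write x = 4 + 5·t and substitute into x ≡ 8 (mod 11): 5·t ≡ 8 − 4 = 4 (mod 11).
    The inverse of 5 mod 11 is 9 (since 5·9 = 45 = 4·11 + 1), so t ≡ 9·4 = 36 ≡ 3 (mod 11).
    Then x = 4 + 5·3 = 19, valid modulo lcm(5, 11) = 55: x ≡ 19 (mod 55).
  Combine with x ≡ 12 (mod 19); new modulus lcm = 1045.
    Write x = 19 + 55·t and substitute into x ≡ 12 (mod 19): 55·t ≡ 12 − 19 = -7 (mod 19).
    Reduce coefficients mod 19: 17·t ≡ 12 (mod 19).
    The inverse of 17 mod 19 is 9 (since 17·9 = 153 = 8·19 + 1), so t ≡ 9·12 = 108 ≡ 13 (mod 19).
    Then x = 19 + 55·13 = 734, valid modulo lcm(55, 19) = 1045: x ≡ 734 (mod 1045).
  Combine with x ≡ 11 (mod 17); new modulus lcm = 17765.
    Write x = 734 + 1045·t and substitute into x ≡ 11 (mod 17): 1045·t ≡ 11 − 734 = -723 (mod 17).
    Reduce coefficients mod 17: 8·t ≡ 8 (mod 17).
    The inverse of 8 mod 17 is 15 (since 8·15 = 120 = 7·17 + 1), so t ≡ 15·8 = 120 ≡ 1 (mod 17).
    Then x = 734 + 1045·1 = 1779, valid modulo lcm(1045, 17) = 17765: x ≡ 1779 (mod 17765).
  Combine with x ≡ 5 (mod 8); new modulus lcm = 142120.
    Write x = 1779 + 17765·t and substitute into x ≡ 5 (mod 8): 17765·t ≡ 5 − 1779 = -1774 (mod 8).
    Reduce coefficients mod 8: 5·t ≡ 2 (mod 8).
    The inverse of 5 mod 8 is 5 (since 5·5 = 25 = 3·8 + 1), so t ≡ 5·2 = 10 ≡ 2 (mod 8).
    Then x = 1779 + 17765·2 = 37309, valid modulo lcm(17765, 8) = 142120: x ≡ 37309 (mod 142120).
Verify against each original: 37309 mod 5 = 4, 37309 mod 11 = 8, 37309 mod 19 = 12, 37309 mod 17 = 11, 37309 mod 8 = 5.

x ≡ 37309 (mod 142120).


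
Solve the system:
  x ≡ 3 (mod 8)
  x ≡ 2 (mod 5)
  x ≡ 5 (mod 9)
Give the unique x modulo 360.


Moduli 8, 5, 9 are pairwise coprime; by CRT there is a unique solution modulo M = 8 · 5 · 9 = 360.
Solve pairwise, accumulating the modulus:
  Start with x ≡ 3 (mod 8).
  Combine with x ≡ 2 (mod 5): since gcd(8, 5) = 1, we get a unique residue mod 40.
    Write x = 3 + 8·t and substitute into x ≡ 2 (mod 5): 8·t ≡ 2 − 3 = -1 (mod 5).
    Reduce coefficients mod 5: 3·t ≡ 4 (mod 5).
    The inverse of 3 mod 5 is 2 (since 3·2 = 6 = 1·5 + 1), so t ≡ 2·4 = 8 ≡ 3 (mod 5).
    Then x = 3 + 8·3 = 27, valid modulo lcm(8, 5) = 40: x ≡ 27 (mod 40).
  Combine with x ≡ 5 (mod 9): since gcd(40, 9) = 1, we get a unique residue mod 360.
    Write x = 27 + 40·t and substitute into x ≡ 5 (mod 9): 40·t ≡ 5 − 27 = -22 (mod 9).
    Reduce coefficients mod 9: 4·t ≡ 5 (mod 9).
    The inverse of 4 mod 9 is 7 (since 4·7 = 28 = 3·9 + 1), so t ≡ 7·5 = 35 ≡ 8 (mod 9).
    Then x = 27 + 40·8 = 347, valid modulo lcm(40, 9) = 360: x ≡ 347 (mod 360).
Verify: 347 mod 8 = 3 ✓, 347 mod 5 = 2 ✓, 347 mod 9 = 5 ✓.

x ≡ 347 (mod 360).


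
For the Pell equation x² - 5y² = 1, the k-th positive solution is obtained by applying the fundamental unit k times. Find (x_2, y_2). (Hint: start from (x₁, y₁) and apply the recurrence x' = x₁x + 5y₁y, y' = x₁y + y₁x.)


Step 1: Find the fundamental solution (x₁, y₁) of x² - 5y² = 1.
  Expand √5 as a continued fraction. a₀ = ⌊√5⌋ = 2; iterate m_{k+1} = d_k·a_k − m_k, d_{k+1} = (5 − m_{k+1}²)/d_k, a_{k+1} = ⌊(a₀ + m_{k+1})/d_{k+1}⌋ (starting m₀ = 0, d₀ = 1), with convergents p_k = a_k·p_{k-1} + p_{k-2}, q_k = a_k·q_{k-1} + q_{k-2} (p₋₁ = 1, q₋₁ = 0):
  k = 0: a₀ = 2; p₀/q₀ = 2/1; p₀² − 5·q₀² = 4 − 5 = -1.
  k = 1: m = 2, d = 1, a = ⌊(2 + 2)/1⌋ = 4; p/q = (4·2 + 1)/(4·1 + 0) = 9/4; p² − 5·q² = 81 − 80 = 1.
  The first convergent with p² − 5·q² = 1 gives the fundamental solution (x₁, y₁) = (9, 4).
Step 2: Apply the recurrence (x_{n+1}, y_{n+1}) = (x₁x_n + 5y₁y_n, x₁y_n + y₁x_n) repeatedly.
  From (x_1, y_1) = (9, 4): x_2 = 9·9 + 5·4·4 = 161; y_2 = 9·4 + 4·9 = 72.
Step 3: Verify x_2² - 5·y_2² = 25921 - 25920 = 1 (should be 1). ✓

(x_1, y_1) = (9, 4); (x_2, y_2) = (161, 72).


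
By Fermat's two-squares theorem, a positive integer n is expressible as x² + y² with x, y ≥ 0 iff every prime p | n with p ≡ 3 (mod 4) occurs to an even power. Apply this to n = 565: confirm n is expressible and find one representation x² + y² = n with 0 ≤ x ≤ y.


Step 1: Factor n = 565 = 5 · 113.
Step 2: Check the mod-4 condition on each prime factor: 5 ≡ 1 (mod 4), exponent 1; 113 ≡ 1 (mod 4), exponent 1.
All primes ≡ 3 (mod 4) appear to even exponent (or don't appear), so by the two-squares theorem n IS expressible as a sum of two squares.
Step 3: Build a representation. Here n = 5 · 113 is a product of primes ≡ 1 (mod 4). Each prime p ≡ 1 (mod 4) is itself a sum of two squares; find a² by testing p − a² for a perfect square:
  5: 5 − 1² = 4 = 2² ⇒ 5 = 1² + 2².
  113: 113 − 1² = 112, 113 − 2² = 109, 113 − 3² = 104, 113 − 4² = 97, 113 − 5² = 88, 113 − 6² = 77, 113 − 7² = 64 = 8² ⇒ 113 = 7² + 8².
  Combine using the Brahmagupta–Fibonacci identity (a² + b²)(c² + d²) = (ac − bd)² + (ad + bc)² = (ac + bd)² + (ad − bc)²:
  5 · 113 = 565: from (1² + 2²)(7² + 8²), take (1·7 − 2·8, 1·8 + 2·7) = (7 − 16, 8 + 14) = (-9, 22); dropping signs (only squares matter) gives (9, 22); check 9² + 22² = 81 + 484 = 565 ✓.
Step 4: Order so x ≤ y and verify: 9² + 22² = 81 + 484 = 565 = n. ✓

n = 565 = 9² + 22² (one valid representation with x ≤ y).


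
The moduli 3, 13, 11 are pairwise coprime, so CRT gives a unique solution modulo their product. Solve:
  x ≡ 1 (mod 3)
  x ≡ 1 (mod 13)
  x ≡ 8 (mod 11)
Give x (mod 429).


Moduli 3, 13, 11 are pairwise coprime; by CRT there is a unique solution modulo M = 3 · 13 · 11 = 429.
Solve pairwise, accumulating the modulus:
  Start with x ≡ 1 (mod 3).
  Combine with x ≡ 1 (mod 13): since gcd(3, 13) = 1, we get a unique residue mod 39.
    Write x = 1 + 3·t and substitute into x ≡ 1 (mod 13): 3·t ≡ 1 − 1 = 0 (mod 13).
    The inverse of 3 mod 13 is 9 (since 3·9 = 27 = 2·13 + 1), so t ≡ 9·0 = 0 ≡ 0 (mod 13).
    Then x = 1 + 3·0 = 1, valid modulo lcm(3, 13) = 39: x ≡ 1 (mod 39).
  Combine with x ≡ 8 (mod 11): since gcd(39, 11) = 1, we get a unique residue mod 429.
    Write x = 1 + 39·t and substitute into x ≡ 8 (mod 11): 39·t ≡ 8 − 1 = 7 (mod 11).
    Reduce coefficients mod 11: 6·t ≡ 7 (mod 11).
    The inverse of 6 mod 11 is 2 (since 6·2 = 12 = 1·11 + 1), so t ≡ 2·7 = 14 ≡ 3 (mod 11).
    Then x = 1 + 39·3 = 118, valid modulo lcm(39, 11) = 429: x ≡ 118 (mod 429).
Verify: 118 mod 3 = 1 ✓, 118 mod 13 = 1 ✓, 118 mod 11 = 8 ✓.

x ≡ 118 (mod 429).


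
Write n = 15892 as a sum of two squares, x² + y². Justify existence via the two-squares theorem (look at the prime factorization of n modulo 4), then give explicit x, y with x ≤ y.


Step 1: Factor n = 15892 = 2^2 · 29 · 137.
Step 2: Check the mod-4 condition on each prime factor: 2 = 2 (special); 29 ≡ 1 (mod 4), exponent 1; 137 ≡ 1 (mod 4), exponent 1.
All primes ≡ 3 (mod 4) appear to even exponent (or don't appear), so by the two-squares theorem n IS expressible as a sum of two squares.
Step 3: Build a representation. Group n = k² · m with k = 2 and m = 29 · 137 = 3973 (a product of primes ≡ 1 (mod 4)); a representation of m scales to one of n via (k·x)² + (k·y)² = k²(x² + y²). Each prime p ≡ 1 (mod 4) is itself a sum of two squares; find a² by testing p − a² for a perfect square:
  29: 29 − 1² = 28, 29 − 2² = 25 = 5² ⇒ 29 = 2² + 5².
  137: 137 − 1² = 136, 137 − 2² = 133, 137 − 3² = 128, 137 − 4² = 121 = 11² ⇒ 137 = 4² + 11².
  Combine using the Brahmagupta–Fibonacci identity (a² + b²)(c² + d²) = (ac − bd)² + (ad + bc)² = (ac + bd)² + (ad − bc)²:
  29 · 137 = 3973: from (2² + 5²)(4² + 11²), take (2·4 − 5·11, 2·11 + 5·4) = (8 − 55, 22 + 20) = (-47, 42); dropping signs (only squares matter) gives (47, 42); check 47² + 42² = 2209 + 1764 = 3973 ✓.
  Scale by k = 2: (2·47, 2·42) = (94, 84).
Step 4: Order so x ≤ y and verify: 84² + 94² = 7056 + 8836 = 15892 = n. ✓

n = 15892 = 84² + 94² (one valid representation with x ≤ y).


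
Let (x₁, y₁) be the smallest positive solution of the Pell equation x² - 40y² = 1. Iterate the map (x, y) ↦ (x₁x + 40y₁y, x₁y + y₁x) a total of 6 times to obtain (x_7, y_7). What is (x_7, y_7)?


Step 1: Find the fundamental solution (x₁, y₁) of x² - 40y² = 1.
  Expand √40 as a continued fraction. a₀ = ⌊√40⌋ = 6; iterate m_{k+1} = d_k·a_k − m_k, d_{k+1} = (40 − m_{k+1}²)/d_k, a_{k+1} = ⌊(a₀ + m_{k+1})/d_{k+1}⌋ (starting m₀ = 0, d₀ = 1), with convergents p_k = a_k·p_{k-1} + p_{k-2}, q_k = a_k·q_{k-1} + q_{k-2} (p₋₁ = 1, q₋₁ = 0):
  k = 0: a₀ = 6; p₀/q₀ = 6/1; p₀² − 40·q₀² = 36 − 40 = -4.
  k = 1: m = 6, d = 4, a = ⌊(6 + 6)/4⌋ = 3; p/q = (3·6 + 1)/(3·1 + 0) = 19/3; p² − 40·q² = 361 − 360 = 1.
  The first convergent with p² − 40·q² = 1 gives the fundamental solution (x₁, y₁) = (19, 3).
Step 2: Apply the recurrence (x_{n+1}, y_{n+1}) = (x₁x_n + 40y₁y_n, x₁y_n + y₁x_n) repeatedly.
  From (x_1, y_1) = (19, 3): x_2 = 19·19 + 40·3·3 = 721; y_2 = 19·3 + 3·19 = 114.
  From (x_2, y_2) = (721, 114): x_3 = 19·721 + 40·3·114 = 27379; y_3 = 19·114 + 3·721 = 4329.
  From (x_3, y_3) = (27379, 4329): x_4 = 19·27379 + 40·3·4329 = 1039681; y_4 = 19·4329 + 3·27379 = 164388.
  From (x_4, y_4) = (1039681, 164388): x_5 = 19·1039681 + 40·3·164388 = 39480499; y_5 = 19·164388 + 3·1039681 = 6242415.
  From (x_5, y_5) = (39480499, 6242415): x_6 = 19·39480499 + 40·3·6242415 = 1499219281; y_6 = 19·6242415 + 3·39480499 = 237047382.
  From (x_6, y_6) = (1499219281, 237047382): x_7 = 19·1499219281 + 40·3·237047382 = 56930852179; y_7 = 19·237047382 + 3·1499219281 = 9001558101.
Step 3: Verify x_7² - 40·y_7² = 3241121929827149048041 - 3241121929827149048040 = 1 (should be 1). ✓

(x_1, y_1) = (19, 3); (x_7, y_7) = (56930852179, 9001558101).


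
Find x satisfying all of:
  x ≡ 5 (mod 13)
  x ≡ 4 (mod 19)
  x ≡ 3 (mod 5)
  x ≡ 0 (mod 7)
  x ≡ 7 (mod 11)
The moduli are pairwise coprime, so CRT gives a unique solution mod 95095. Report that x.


Product of moduli M = 13 · 19 · 5 · 7 · 11 = 95095.
Merge one congruence at a time:
  Start: x ≡ 5 (mod 13).
  Combine with x ≡ 4 (mod 19); new modulus lcm = 247.
    Write x = 5 + 13·t and substitute into x ≡ 4 (mod 19): 13·t ≡ 4 − 5 = -1 (mod 19).
    Reduce coefficients mod 19: 13·t ≡ 18 (mod 19).
    The inverse of 13 mod 19 is 3 (since 13·3 = 39 = 2·19 + 1), so t ≡ 3·18 = 54 ≡ 16 (mod 19).
    Then x = 5 + 13·16 = 213, valid modulo lcm(13, 19) = 247: x ≡ 213 (mod 247).
  Combine with x ≡ 3 (mod 5); new modulus lcm = 1235.
    Write x = 213 + 247·t and substitute into x ≡ 3 (mod 5): 247·t ≡ 3 − 213 = -210 (mod 5).
    Reduce coefficients mod 5: 2·t ≡ 0 (mod 5).
    The inverse of 2 mod 5 is 3 (since 2·3 = 6 = 1·5 + 1), so t ≡ 3·0 = 0 ≡ 0 (mod 5).
    Then x = 213 + 247·0 = 213, valid modulo lcm(247, 5) = 1235: x ≡ 213 (mod 1235).
  Combine with x ≡ 0 (mod 7); new modulus lcm = 8645.
    Write x = 213 + 1235·t and substitute into x ≡ 0 (mod 7): 1235·t ≡ 0 − 213 = -213 (mod 7).
    Reduce coefficients mod 7: 3·t ≡ 4 (mod 7).
    The inverse of 3 mod 7 is 5 (since 3·5 = 15 = 2·7 + 1), so t ≡ 5·4 = 20 ≡ 6 (mod 7).
    Then x = 213 + 1235·6 = 7623, valid modulo lcm(1235, 7) = 8645: x ≡ 7623 (mod 8645).
  Combine with x ≡ 7 (mod 11); new modulus lcm = 95095.
    Write x = 7623 + 8645·t and substitute into x ≡ 7 (mod 11): 8645·t ≡ 7 − 7623 = -7616 (mod 11).
    Reduce coefficients mod 11: 10·t ≡ 7 (mod 11).
    The inverse of 10 mod 11 is 10 (since 10·10 = 100 = 9·11 + 1), so t ≡ 10·7 = 70 ≡ 4 (mod 11).
    Then x = 7623 + 8645·4 = 42203, valid modulo lcm(8645, 11) = 95095: x ≡ 42203 (mod 95095).
Verify against each original: 42203 mod 13 = 5, 42203 mod 19 = 4, 42203 mod 5 = 3, 42203 mod 7 = 0, 42203 mod 11 = 7.

x ≡ 42203 (mod 95095).


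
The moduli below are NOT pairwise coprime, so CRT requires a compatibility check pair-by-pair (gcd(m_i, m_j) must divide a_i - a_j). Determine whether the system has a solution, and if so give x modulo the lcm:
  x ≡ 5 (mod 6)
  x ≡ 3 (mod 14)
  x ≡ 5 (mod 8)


Moduli 6, 14, 8 are not pairwise coprime, so CRT works modulo lcm(m_i) when all pairwise compatibility conditions hold.
Pairwise compatibility: gcd(m_i, m_j) must divide a_i - a_j for every pair.
Merge one congruence at a time:
  Start: x ≡ 5 (mod 6).
  Combine with x ≡ 3 (mod 14): gcd(6, 14) = 2; 3 - 5 = -2, which IS divisible by 2, so compatible.
    Write x = 5 + 6·t and substitute into x ≡ 3 (mod 14): 6·t ≡ 3 − 5 = -2 (mod 14).
    Divide the congruence (and modulus) by g = 2: 3·t ≡ -1 (mod 7).
    Reduce coefficients mod 7: 3·t ≡ 6 (mod 7).
    The inverse of 3 mod 7 is 5 (since 3·5 = 15 = 2·7 + 1), so t ≡ 5·6 = 30 ≡ 2 (mod 7).
    Then x = 5 + 6·2 = 17, valid modulo lcm(6, 14) = 42: x ≡ 17 (mod 42).
  Combine with x ≡ 5 (mod 8): gcd(42, 8) = 2; 5 - 17 = -12, which IS divisible by 2, so compatible.
    Write x = 17 + 42·t and substitute into x ≡ 5 (mod 8): 42·t ≡ 5 − 17 = -12 (mod 8).
    Divide the congruence (and modulus) by g = 2: 21·t ≡ -6 (mod 4).
    Reduce coefficients mod 4: 1·t ≡ 2 (mod 4).
    So t ≡ 2 (mod 4).
    Then x = 17 + 42·2 = 101, valid modulo lcm(42, 8) = 168: x ≡ 101 (mod 168).
Verify: 101 mod 6 = 5, 101 mod 14 = 3, 101 mod 8 = 5.

x ≡ 101 (mod 168).


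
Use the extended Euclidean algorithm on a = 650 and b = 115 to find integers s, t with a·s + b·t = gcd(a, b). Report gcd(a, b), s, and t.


Euclidean algorithm on (650, 115) — divide until remainder is 0:
  650 = 5 · 115 + 75
  115 = 1 · 75 + 40
  75 = 1 · 40 + 35
  40 = 1 · 35 + 5
  35 = 7 · 5 + 0
gcd(650, 115) = 5.
Track Bezout coefficients alongside the remainders: start with r₀ = 650 = a·1 + b·0 (s = 1, t = 0) and r₁ = 115 = a·0 + b·1 (s = 0, t = 1); each new remainder r_{k+1} = r_{k-1} − q_k·r_k inherits s_{k+1} = s_{k-1} − q_k·s_k, t_{k+1} = t_{k-1} − q_k·t_k, so r_k = a·s_k + b·t_k at every step:
  q = 5: r = 75, s = 1 − 5·0 = 1, t = 0 − 5·1 = -5  (check: 650·1 + 115·(-5) = 75)
  q = 1: r = 40, s = 0 − 1·1 = -1, t = 1 − 1·(-5) = 6  (check: 650·(-1) + 115·6 = 40)
  q = 1: r = 35, s = 1 − 1·(-1) = 2, t = -5 − 1·6 = -11  (check: 650·2 + 115·(-11) = 35)
  q = 1: r = 5, s = -1 − 1·2 = -3, t = 6 − 1·(-11) = 17  (check: 650·(-3) + 115·17 = 5)
The row with r = 5 (the gcd) gives the Bezout coefficients s = -3, t = 17.
Result: 650 · (-3) + 115 · (17) = 5.

gcd(650, 115) = 5; s = -3, t = 17 (check: 650·(-3) + 115·17 = 5).


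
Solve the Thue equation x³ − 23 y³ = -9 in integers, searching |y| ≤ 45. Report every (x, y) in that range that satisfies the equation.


The equation is x³ - 23y³ = -9. For fixed y, x³ = 23·y³ − 9, so a solution requires the RHS to be a perfect cube.
Strategy: iterate y from -45 to 45, compute RHS = 23·y³ − 9, and check whether it is a (positive or negative) perfect cube.
Check small values of y:
  y = 0: RHS = -9 is not a perfect cube.
  y = 1: RHS = 14 is not a perfect cube.
  y = -1: RHS = -32 is not a perfect cube.
  y = 2: RHS = 175 is not a perfect cube.
  y = -2: RHS = -193 is not a perfect cube.
  y = 3: RHS = 612 is not a perfect cube.
  y = -3: RHS = -630 is not a perfect cube.
Continuing the search up to |y| = 45 finds no solutions either.
No (x, y) in the scanned range satisfies the equation.

No integer solutions with |y| ≤ 45.


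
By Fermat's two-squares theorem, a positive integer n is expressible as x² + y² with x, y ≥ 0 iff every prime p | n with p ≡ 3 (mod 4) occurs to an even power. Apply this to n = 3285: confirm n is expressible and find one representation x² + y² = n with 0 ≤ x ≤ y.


Step 1: Factor n = 3285 = 3^2 · 5 · 73.
Step 2: Check the mod-4 condition on each prime factor: 3 ≡ 3 (mod 4), exponent 2 (must be even); 5 ≡ 1 (mod 4), exponent 1; 73 ≡ 1 (mod 4), exponent 1.
All primes ≡ 3 (mod 4) appear to even exponent (or don't appear), so by the two-squares theorem n IS expressible as a sum of two squares.
Step 3: Build a representation. Group n = k² · m with k = 3 and m = 5 · 73 = 365 (a product of primes ≡ 1 (mod 4)); a representation of m scales to one of n via (k·x)² + (k·y)² = k²(x² + y²). Each prime p ≡ 1 (mod 4) is itself a sum of two squares; find a² by testing p − a² for a perfect square:
  5: 5 − 1² = 4 = 2² ⇒ 5 = 1² + 2².
  73: 73 − 1² = 72, 73 − 2² = 69, 73 − 3² = 64 = 8² ⇒ 73 = 3² + 8².
  Combine using the Brahmagupta–Fibonacci identity (a² + b²)(c² + d²) = (ac − bd)² + (ad + bc)² = (ac + bd)² + (ad − bc)²:
  5 · 73 = 365: from (1² + 2²)(3² + 8²), take (1·3 − 2·8, 1·8 + 2·3) = (3 − 16, 8 + 6) = (-13, 14); dropping signs (only squares matter) gives (13, 14); check 13² + 14² = 169 + 196 = 365 ✓.
  Scale by k = 3: (3·13, 3·14) = (39, 42).
Step 4: Order so x ≤ y and verify: 39² + 42² = 1521 + 1764 = 3285 = n. ✓

n = 3285 = 39² + 42² (one valid representation with x ≤ y).


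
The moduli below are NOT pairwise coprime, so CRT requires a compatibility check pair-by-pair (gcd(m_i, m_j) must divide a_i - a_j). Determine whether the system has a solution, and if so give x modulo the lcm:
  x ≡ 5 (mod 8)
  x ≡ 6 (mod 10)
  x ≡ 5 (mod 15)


Moduli 8, 10, 15 are not pairwise coprime, so CRT works modulo lcm(m_i) when all pairwise compatibility conditions hold.
Pairwise compatibility: gcd(m_i, m_j) must divide a_i - a_j for every pair.
Merge one congruence at a time:
  Start: x ≡ 5 (mod 8).
  Combine with x ≡ 6 (mod 10): gcd(8, 10) = 2, and 6 - 5 = 1 is NOT divisible by 2.
    ⇒ system is inconsistent (no integer solution).

No solution (the system is inconsistent).


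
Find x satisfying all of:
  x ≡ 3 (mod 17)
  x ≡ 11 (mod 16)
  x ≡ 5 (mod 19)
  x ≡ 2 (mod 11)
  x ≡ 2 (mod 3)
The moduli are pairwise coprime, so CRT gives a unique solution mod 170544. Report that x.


Product of moduli M = 17 · 16 · 19 · 11 · 3 = 170544.
Merge one congruence at a time:
  Start: x ≡ 3 (mod 17).
  Combine with x ≡ 11 (mod 16); new modulus lcm = 272.
    Write x = 3 + 17·t and substitute into x ≡ 11 (mod 16): 17·t ≡ 11 − 3 = 8 (mod 16).
    Reduce coefficients mod 16: 1·t ≡ 8 (mod 16).
    So t ≡ 8 (mod 16).
    Then x = 3 + 17·8 = 139, valid modulo lcm(17, 16) = 272: x ≡ 139 (mod 272).
  Combine with x ≡ 5 (mod 19); new modulus lcm = 5168.
    Write x = 139 + 272·t and substitute into x ≡ 5 (mod 19): 272·t ≡ 5 − 139 = -134 (mod 19).
    Reduce coefficients mod 19: 6·t ≡ 18 (mod 19).
    The inverse of 6 mod 19 is 16 (since 6·16 = 96 = 5·19 + 1), so t ≡ 16·18 = 288 ≡ 3 (mod 19).
    Then x = 139 + 272·3 = 955, valid modulo lcm(272, 19) = 5168: x ≡ 955 (mod 5168).
  Combine with x ≡ 2 (mod 11); new modulus lcm = 56848.
    Write x = 955 + 5168·t and substitute into x ≡ 2 (mod 11): 5168·t ≡ 2 − 955 = -953 (mod 11).
    Reduce coefficients mod 11: 9·t ≡ 4 (mod 11).
    The inverse of 9 mod 11 is 5 (since 9·5 = 45 = 4·11 + 1), so t ≡ 5·4 = 20 ≡ 9 (mod 11).
    Then x = 955 + 5168·9 = 47467, valid modulo lcm(5168, 11) = 56848: x ≡ 47467 (mod 56848).
  Combine with x ≡ 2 (mod 3); new modulus lcm = 170544.
    Write x = 47467 + 56848·t and substitute into x ≡ 2 (mod 3): 56848·t ≡ 2 − 47467 = -47465 (mod 3).
    Reduce coefficients mod 3: 1·t ≡ 1 (mod 3).
    So t ≡ 1 (mod 3).
    Then x = 47467 + 56848·1 = 104315, valid modulo lcm(56848, 3) = 170544: x ≡ 104315 (mod 170544).
Verify against each original: 104315 mod 17 = 3, 104315 mod 16 = 11, 104315 mod 19 = 5, 104315 mod 11 = 2, 104315 mod 3 = 2.

x ≡ 104315 (mod 170544).


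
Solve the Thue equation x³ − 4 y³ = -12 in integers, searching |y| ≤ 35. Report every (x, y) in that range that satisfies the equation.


The equation is x³ - 4y³ = -12. For fixed y, x³ = 4·y³ − 12, so a solution requires the RHS to be a perfect cube.
Strategy: iterate y from -35 to 35, compute RHS = 4·y³ − 12, and check whether it is a (positive or negative) perfect cube.
Check small values of y:
  y = 0: RHS = -12 is not a perfect cube.
  y = 1: RHS = -8 = (-2)³ ⇒ x = -2 works.
  y = -1: RHS = -16 is not a perfect cube.
  y = 2: RHS = 20 is not a perfect cube.
  y = -2: RHS = -44 is not a perfect cube.
  y = 3: RHS = 96 is not a perfect cube.
  y = -3: RHS = -120 is not a perfect cube.
Continuing, at y = -5: RHS = -512 = (-8)³ ⇒ x = -8 works.
Searching the remaining y in |y| ≤ 35 finds no further solutions.
Collected solutions: (-2, 1), (-8, -5).

Solutions (with |y| ≤ 35): (-2, 1), (-8, -5).


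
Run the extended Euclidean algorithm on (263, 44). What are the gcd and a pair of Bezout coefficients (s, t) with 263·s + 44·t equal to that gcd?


Euclidean algorithm on (263, 44) — divide until remainder is 0:
  263 = 5 · 44 + 43
  44 = 1 · 43 + 1
  43 = 43 · 1 + 0
gcd(263, 44) = 1.
Track Bezout coefficients alongside the remainders: start with r₀ = 263 = a·1 + b·0 (s = 1, t = 0) and r₁ = 44 = a·0 + b·1 (s = 0, t = 1); each new remainder r_{k+1} = r_{k-1} − q_k·r_k inherits s_{k+1} = s_{k-1} − q_k·s_k, t_{k+1} = t_{k-1} − q_k·t_k, so r_k = a·s_k + b·t_k at every step:
  q = 5: r = 43, s = 1 − 5·0 = 1, t = 0 − 5·1 = -5  (check: 263·1 + 44·(-5) = 43)
  q = 1: r = 1, s = 0 − 1·1 = -1, t = 1 − 1·(-5) = 6  (check: 263·(-1) + 44·6 = 1)
The row with r = 1 (the gcd) gives the Bezout coefficients s = -1, t = 6.
Result: 263 · (-1) + 44 · (6) = 1.

gcd(263, 44) = 1; s = -1, t = 6 (check: 263·(-1) + 44·6 = 1).


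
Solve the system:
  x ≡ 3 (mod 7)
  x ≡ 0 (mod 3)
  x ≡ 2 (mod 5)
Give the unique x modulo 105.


Moduli 7, 3, 5 are pairwise coprime; by CRT there is a unique solution modulo M = 7 · 3 · 5 = 105.
Solve pairwise, accumulating the modulus:
  Start with x ≡ 3 (mod 7).
  Combine with x ≡ 0 (mod 3): since gcd(7, 3) = 1, we get a unique residue mod 21.
    Write x = 3 + 7·t and substitute into x ≡ 0 (mod 3): 7·t ≡ 0 − 3 = -3 (mod 3).
    Reduce coefficients mod 3: 1·t ≡ 0 (mod 3).
    So t ≡ 0 (mod 3).
    Then x = 3 + 7·0 = 3, valid modulo lcm(7, 3) = 21: x ≡ 3 (mod 21).
  Combine with x ≡ 2 (mod 5): since gcd(21, 5) = 1, we get a unique residue mod 105.
    Write x = 3 + 21·t and substitute into x ≡ 2 (mod 5): 21·t ≡ 2 − 3 = -1 (mod 5).
    Reduce coefficients mod 5: 1·t ≡ 4 (mod 5).
    So t ≡ 4 (mod 5).
    Then x = 3 + 21·4 = 87, valid modulo lcm(21, 5) = 105: x ≡ 87 (mod 105).
Verify: 87 mod 7 = 3 ✓, 87 mod 3 = 0 ✓, 87 mod 5 = 2 ✓.

x ≡ 87 (mod 105).


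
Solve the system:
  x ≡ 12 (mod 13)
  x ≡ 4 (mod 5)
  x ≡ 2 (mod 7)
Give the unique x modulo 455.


Moduli 13, 5, 7 are pairwise coprime; by CRT there is a unique solution modulo M = 13 · 5 · 7 = 455.
Solve pairwise, accumulating the modulus:
  Start with x ≡ 12 (mod 13).
  Combine with x ≡ 4 (mod 5): since gcd(13, 5) = 1, we get a unique residue mod 65.
    Write x = 12 + 13·t and substitute into x ≡ 4 (mod 5): 13·t ≡ 4 − 12 = -8 (mod 5).
    Reduce coefficients mod 5: 3·t ≡ 2 (mod 5).
    The inverse of 3 mod 5 is 2 (since 3·2 = 6 = 1·5 + 1), so t ≡ 2·2 = 4 ≡ 4 (mod 5).
    Then x = 12 + 13·4 = 64, valid modulo lcm(13, 5) = 65: x ≡ 64 (mod 65).
  Combine with x ≡ 2 (mod 7): since gcd(65, 7) = 1, we get a unique residue mod 455.
    Write x = 64 + 65·t and substitute into x ≡ 2 (mod 7): 65·t ≡ 2 − 64 = -62 (mod 7).
    Reduce coefficients mod 7: 2·t ≡ 1 (mod 7).
    The inverse of 2 mod 7 is 4 (since 2·4 = 8 = 1·7 + 1), so t ≡ 4·1 = 4 ≡ 4 (mod 7).
    Then x = 64 + 65·4 = 324, valid modulo lcm(65, 7) = 455: x ≡ 324 (mod 455).
Verify: 324 mod 13 = 12 ✓, 324 mod 5 = 4 ✓, 324 mod 7 = 2 ✓.

x ≡ 324 (mod 455).


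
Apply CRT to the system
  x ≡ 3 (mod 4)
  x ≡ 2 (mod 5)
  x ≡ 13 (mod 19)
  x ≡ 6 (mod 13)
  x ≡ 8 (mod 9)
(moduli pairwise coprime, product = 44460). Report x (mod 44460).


Product of moduli M = 4 · 5 · 19 · 13 · 9 = 44460.
Merge one congruence at a time:
  Start: x ≡ 3 (mod 4).
  Combine with x ≡ 2 (mod 5); new modulus lcm = 20.
    Write x = 3 + 4·t and substitute into x ≡ 2 (mod 5): 4·t ≡ 2 − 3 = -1 (mod 5).
    Reduce coefficients mod 5: 4·t ≡ 4 (mod 5).
    The inverse of 4 mod 5 is 4 (since 4·4 = 16 = 3·5 + 1), so t ≡ 4·4 = 16 ≡ 1 (mod 5).
    Then x = 3 + 4·1 = 7, valid modulo lcm(4, 5) = 20: x ≡ 7 (mod 20).
  Combine with x ≡ 13 (mod 19); new modulus lcm = 380.
    Write x = 7 + 20·t and substitute into x ≡ 13 (mod 19): 20·t ≡ 13 − 7 = 6 (mod 19).
    Reduce coefficients mod 19: 1·t ≡ 6 (mod 19).
    So t ≡ 6 (mod 19).
    Then x = 7 + 20·6 = 127, valid modulo lcm(20, 19) = 380: x ≡ 127 (mod 380).
  Combine with x ≡ 6 (mod 13); new modulus lcm = 4940.
    Write x = 127 + 380·t and substitute into x ≡ 6 (mod 13): 380·t ≡ 6 − 127 = -121 (mod 13).
    Reduce coefficients mod 13: 3·t ≡ 9 (mod 13).
    The inverse of 3 mod 13 is 9 (since 3·9 = 27 = 2·13 + 1), so t ≡ 9·9 = 81 ≡ 3 (mod 13).
    Then x = 127 + 380·3 = 1267, valid modulo lcm(380, 13) = 4940: x ≡ 1267 (mod 4940).
  Combine with x ≡ 8 (mod 9); new modulus lcm = 44460.
    Write x = 1267 + 4940·t and substitute into x ≡ 8 (mod 9): 4940·t ≡ 8 − 1267 = -1259 (mod 9).
    Reduce coefficients mod 9: 8·t ≡ 1 (mod 9).
    The inverse of 8 mod 9 is 8 (since 8·8 = 64 = 7·9 + 1), so t ≡ 8·1 = 8 ≡ 8 (mod 9).
    Then x = 1267 + 4940·8 = 40787, valid modulo lcm(4940, 9) = 44460: x ≡ 40787 (mod 44460).
Verify against each original: 40787 mod 4 = 3, 40787 mod 5 = 2, 40787 mod 19 = 13, 40787 mod 13 = 6, 40787 mod 9 = 8.

x ≡ 40787 (mod 44460).


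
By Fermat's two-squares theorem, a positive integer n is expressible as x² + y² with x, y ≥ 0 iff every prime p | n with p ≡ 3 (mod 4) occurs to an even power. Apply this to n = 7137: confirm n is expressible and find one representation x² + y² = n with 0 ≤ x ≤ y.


Step 1: Factor n = 7137 = 3^2 · 13 · 61.
Step 2: Check the mod-4 condition on each prime factor: 3 ≡ 3 (mod 4), exponent 2 (must be even); 13 ≡ 1 (mod 4), exponent 1; 61 ≡ 1 (mod 4), exponent 1.
All primes ≡ 3 (mod 4) appear to even exponent (or don't appear), so by the two-squares theorem n IS expressible as a sum of two squares.
Step 3: Build a representation. Group n = k² · m with k = 3 and m = 13 · 61 = 793 (a product of primes ≡ 1 (mod 4)); a representation of m scales to one of n via (k·x)² + (k·y)² = k²(x² + y²). Each prime p ≡ 1 (mod 4) is itself a sum of two squares; find a² by testing p − a² for a perfect square:
  13: 13 − 1² = 12, 13 − 2² = 9 = 3² ⇒ 13 = 2² + 3².
  61: 61 − 1² = 60, 61 − 2² = 57, 61 − 3² = 52, 61 − 4² = 45, 61 − 5² = 36 = 6² ⇒ 61 = 5² + 6².
  Combine using the Brahmagupta–Fibonacci identity (a² + b²)(c² + d²) = (ac − bd)² + (ad + bc)² = (ac + bd)² + (ad − bc)²:
  13 · 61 = 793: from (2² + 3²)(5² + 6²), take (2·5 − 3·6, 2·6 + 3·5) = (10 − 18, 12 + 15) = (-8, 27); dropping signs (only squares matter) gives (8, 27); check 8² + 27² = 64 + 729 = 793 ✓.
  Scale by k = 3: (3·8, 3·27) = (24, 81).
Step 4: Order so x ≤ y and verify: 24² + 81² = 576 + 6561 = 7137 = n. ✓

n = 7137 = 24² + 81² (one valid representation with x ≤ y).


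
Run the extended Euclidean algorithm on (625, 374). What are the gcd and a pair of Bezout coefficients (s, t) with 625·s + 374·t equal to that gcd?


Euclidean algorithm on (625, 374) — divide until remainder is 0:
  625 = 1 · 374 + 251
  374 = 1 · 251 + 123
  251 = 2 · 123 + 5
  123 = 24 · 5 + 3
  5 = 1 · 3 + 2
  3 = 1 · 2 + 1
  2 = 2 · 1 + 0
gcd(625, 374) = 1.
Track Bezout coefficients alongside the remainders: start with r₀ = 625 = a·1 + b·0 (s = 1, t = 0) and r₁ = 374 = a·0 + b·1 (s = 0, t = 1); each new remainder r_{k+1} = r_{k-1} − q_k·r_k inherits s_{k+1} = s_{k-1} − q_k·s_k, t_{k+1} = t_{k-1} − q_k·t_k, so r_k = a·s_k + b·t_k at every step:
  q = 1: r = 251, s = 1 − 1·0 = 1, t = 0 − 1·1 = -1  (check: 625·1 + 374·(-1) = 251)
  q = 1: r = 123, s = 0 − 1·1 = -1, t = 1 − 1·(-1) = 2  (check: 625·(-1) + 374·2 = 123)
  q = 2: r = 5, s = 1 − 2·(-1) = 3, t = -1 − 2·2 = -5  (check: 625·3 + 374·(-5) = 5)
  q = 24: r = 3, s = -1 − 24·3 = -73, t = 2 − 24·(-5) = 122  (check: 625·(-73) + 374·122 = 3)
  q = 1: r = 2, s = 3 − 1·(-73) = 76, t = -5 − 1·122 = -127  (check: 625·76 + 374·(-127) = 2)
  q = 1: r = 1, s = -73 − 1·76 = -149, t = 122 − 1·(-127) = 249  (check: 625·(-149) + 374·249 = 1)
The row with r = 1 (the gcd) gives the Bezout coefficients s = -149, t = 249.
Result: 625 · (-149) + 374 · (249) = 1.

gcd(625, 374) = 1; s = -149, t = 249 (check: 625·(-149) + 374·249 = 1).
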